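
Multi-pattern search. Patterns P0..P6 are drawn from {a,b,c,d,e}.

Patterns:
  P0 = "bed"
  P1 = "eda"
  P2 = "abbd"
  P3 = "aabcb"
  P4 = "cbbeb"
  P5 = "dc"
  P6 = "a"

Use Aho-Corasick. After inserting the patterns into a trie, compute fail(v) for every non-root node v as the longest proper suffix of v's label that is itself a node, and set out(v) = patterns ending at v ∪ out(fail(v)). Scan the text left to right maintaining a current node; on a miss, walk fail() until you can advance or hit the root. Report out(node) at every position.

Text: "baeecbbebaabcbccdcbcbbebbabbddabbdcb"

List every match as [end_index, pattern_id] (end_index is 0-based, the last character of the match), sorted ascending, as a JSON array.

Build:
Trie (insert patterns):
  n0 'ε': a→7 b→1 c→15 d→20 e→4
  n1 'b': e→2
  n2 'be': d→3
  n3 'bed': ·  [P0 ends]
  n4 'e': d→5
  n5 'ed': a→6
  n6 'eda': ·  [P1 ends]
  n7 'a': a→11 b→8  [P6 ends]
  n8 'ab': b→9
  n9 'abb': d→10
  n10 'abbd': ·  [P2 ends]
  n11 'aa': b→12
  n12 'aab': c→13
  n13 'aabc': b→14
  n14 'aabcb': ·  [P3 ends]
  n15 'c': b→16
  n16 'cb': b→17
  n17 'cbb': e→18
  n18 'cbbe': b→19
  n19 'cbbeb': ·  [P4 ends]
  n20 'd': c→21
  n21 'dc': ·  [P5 ends]

Failure links (BFS by depth):
  n1('b'): parent n0 fail=0; on 'b' 0 → fail=0;  out ∅∪∅=∅
  n4('e'): parent n0 fail=0; on 'e' 0 → fail=0;  out ∅∪∅=∅
  n7('a'): parent n0 fail=0; on 'a' 0 → fail=0;  out {6}∪∅={6}
  n15('c'): parent n0 fail=0; on 'c' 0 → fail=0;  out ∅∪∅=∅
  n20('d'): parent n0 fail=0; on 'd' 0 → fail=0;  out ∅∪∅=∅
  n2('be'): parent n1 fail=0; on 'e' 0 → fail=4;  out ∅∪∅=∅
  n5('ed'): parent n4 fail=0; on 'd' 0 → fail=20;  out ∅∪∅=∅
  n8('ab'): parent n7 fail=0; on 'b' 0 → fail=1;  out ∅∪∅=∅
  n11('aa'): parent n7 fail=0; on 'a' 0 → fail=7;  out ∅∪{6}={6}
  n16('cb'): parent n15 fail=0; on 'b' 0 → fail=1;  out ∅∪∅=∅
  n21('dc'): parent n20 fail=0; on 'c' 0 → fail=15;  out {5}∪∅={5}
  n3('bed'): parent n2 fail=4; on 'd' 4 → fail=5;  out {0}∪∅={0}
  n6('eda'): parent n5 fail=20; on 'a' 20→0 → fail=7;  out {1}∪{6}={1,6}
  n9('abb'): parent n8 fail=1; on 'b' 1→0 → fail=1;  out ∅∪∅=∅
  n12('aab'): parent n11 fail=7; on 'b' 7 → fail=8;  out ∅∪∅=∅
  n17('cbb'): parent n16 fail=1; on 'b' 1→0 → fail=1;  out ∅∪∅=∅
  n10('abbd'): parent n9 fail=1; on 'd' 1→0 → fail=20;  out {2}∪∅={2}
  n13('aabc'): parent n12 fail=8; on 'c' 8→1→0 → fail=15;  out ∅∪∅=∅
  n18('cbbe'): parent n17 fail=1; on 'e' 1 → fail=2;  out ∅∪∅=∅
  n14('aabcb'): parent n13 fail=15; on 'b' 15 → fail=16;  out {3}∪∅={3}
  n19('cbbeb'): parent n18 fail=2; on 'b' 2→4→0 → fail=1;  out {4}∪∅={4}

Scan:
i=0 'b': node 0→1
i=1 'a': node 1→7 (via fail)  → match P6@[1:1]
i=2 'e': node 7→4 (via fail)
i=3 'e': node 4→4 (via fail)
i=4 'c': node 4→15 (via fail)
i=5 'b': node 15→16
i=6 'b': node 16→17
i=7 'e': node 17→18
i=8 'b': node 18→19  → match P4@[4:8]
i=9 'a': node 19→7 (via fail)  → match P6@[9:9]
i=10 'a': node 7→11  → match P6@[10:10]
i=11 'b': node 11→12
i=12 'c': node 12→13
i=13 'b': node 13→14  → match P3@[9:13]
i=14 'c': node 14→15 (via fail)
i=15 'c': node 15→15 (via fail)
i=16 'd': node 15→20 (via fail)
i=17 'c': node 20→21  → match P5@[16:17]
i=18 'b': node 21→16 (via fail)
i=19 'c': node 16→15 (via fail)
i=20 'b': node 15→16
i=21 'b': node 16→17
i=22 'e': node 17→18
i=23 'b': node 18→19  → match P4@[19:23]
i=24 'b': node 19→1 (via fail)
i=25 'a': node 1→7 (via fail)  → match P6@[25:25]
i=26 'b': node 7→8
i=27 'b': node 8→9
i=28 'd': node 9→10  → match P2@[25:28]
i=29 'd': node 10→20 (via fail)
i=30 'a': node 20→7 (via fail)  → match P6@[30:30]
i=31 'b': node 7→8
i=32 'b': node 8→9
i=33 'd': node 9→10  → match P2@[30:33]
i=34 'c': node 10→21 (via fail)  → match P5@[33:34]
i=35 'b': node 21→16 (via fail)

Result: [[1,6],[8,4],[9,6],[10,6],[13,3],[17,5],[23,4],[25,6],[28,2],[30,6],[33,2],[34,5]]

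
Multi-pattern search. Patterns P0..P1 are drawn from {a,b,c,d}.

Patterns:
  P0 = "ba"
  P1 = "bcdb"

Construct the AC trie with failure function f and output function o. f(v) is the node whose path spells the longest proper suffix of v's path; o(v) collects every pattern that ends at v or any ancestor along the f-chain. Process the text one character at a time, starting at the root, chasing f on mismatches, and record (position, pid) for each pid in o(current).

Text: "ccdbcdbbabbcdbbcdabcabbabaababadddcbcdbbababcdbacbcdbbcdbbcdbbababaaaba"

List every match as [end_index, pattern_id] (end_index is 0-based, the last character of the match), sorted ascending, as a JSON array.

Build:
Trie (insert patterns):
  n0 'ε': b→1
  n1 'b': a→2 c→3
  n2 'ba': ·  [P0 ends]
  n3 'bc': d→4
  n4 'bcd': b→5
  n5 'bcdb': ·  [P1 ends]

BFS fail/out derivation:
  fail(1) 'b': from fail(0)=0 chase 'b': 0 ⇒ 0;  out=∅∪out(0)=∅
  fail(2) 'ba': from fail(1)=0 chase 'a': 0 ⇒ 0;  out={0}∪out(0)={0}
  fail(3) 'bc': from fail(1)=0 chase 'c': 0 ⇒ 0;  out=∅∪out(0)=∅
  fail(4) 'bcd': from fail(3)=0 chase 'd': 0 ⇒ 0;  out=∅∪out(0)=∅
  fail(5) 'bcdb': from fail(4)=0 chase 'b': 0 ⇒ 1;  out={1}∪out(1)={1}

Text stream:
[0] read 'c'  n0⇒n0
[1] read 'c'  n0⇒n0
[2] read 'd'  n0⇒n0
[3] read 'b'  n0⇒n1
[4] read 'c'  n1⇒n3
[5] read 'd'  n3⇒n4
[6] read 'b'  n4⇒n5  ** P1@[3:6]
[7] read 'b'  n5⇒n1 ·f
[8] read 'a'  n1⇒n2  ** P0@[7:8]
[9] read 'b'  n2⇒n1 ·f
[10] read 'b'  n1⇒n1 ·f
[11] read 'c'  n1⇒n3
[12] read 'd'  n3⇒n4
[13] read 'b'  n4⇒n5  ** P1@[10:13]
[14] read 'b'  n5⇒n1 ·f
[15] read 'c'  n1⇒n3
[16] read 'd'  n3⇒n4
[17] read 'a'  n4⇒n0 ·f
[18] read 'b'  n0⇒n1
[19] read 'c'  n1⇒n3
[20] read 'a'  n3⇒n0 ·f
[21] read 'b'  n0⇒n1
[22] read 'b'  n1⇒n1 ·f
[23] read 'a'  n1⇒n2  ** P0@[22:23]
[24] read 'b'  n2⇒n1 ·f
[25] read 'a'  n1⇒n2  ** P0@[24:25]
[26] read 'a'  n2⇒n0 ·f
[27] read 'b'  n0⇒n1
[28] read 'a'  n1⇒n2  ** P0@[27:28]
[29] read 'b'  n2⇒n1 ·f
[30] read 'a'  n1⇒n2  ** P0@[29:30]
[31] read 'd'  n2⇒n0 ·f
[32] read 'd'  n0⇒n0
[33] read 'd'  n0⇒n0
[34] read 'c'  n0⇒n0
[35] read 'b'  n0⇒n1
[36] read 'c'  n1⇒n3
[37] read 'd'  n3⇒n4
[38] read 'b'  n4⇒n5  ** P1@[35:38]
[39] read 'b'  n5⇒n1 ·f
[40] read 'a'  n1⇒n2  ** P0@[39:40]
[41] read 'b'  n2⇒n1 ·f
[42] read 'a'  n1⇒n2  ** P0@[41:42]
[43] read 'b'  n2⇒n1 ·f
[44] read 'c'  n1⇒n3
[45] read 'd'  n3⇒n4
[46] read 'b'  n4⇒n5  ** P1@[43:46]
[47] read 'a'  n5⇒n2 ·f  ** P0@[46:47]
[48] read 'c'  n2⇒n0 ·f
[49] read 'b'  n0⇒n1
[50] read 'c'  n1⇒n3
[51] read 'd'  n3⇒n4
[52] read 'b'  n4⇒n5  ** P1@[49:52]
[53] read 'b'  n5⇒n1 ·f
[54] read 'c'  n1⇒n3
[55] read 'd'  n3⇒n4
[56] read 'b'  n4⇒n5  ** P1@[53:56]
[57] read 'b'  n5⇒n1 ·f
[58] read 'c'  n1⇒n3
[59] read 'd'  n3⇒n4
[60] read 'b'  n4⇒n5  ** P1@[57:60]
[61] read 'b'  n5⇒n1 ·f
[62] read 'a'  n1⇒n2  ** P0@[61:62]
[63] read 'b'  n2⇒n1 ·f
[64] read 'a'  n1⇒n2  ** P0@[63:64]
[65] read 'b'  n2⇒n1 ·f
[66] read 'a'  n1⇒n2  ** P0@[65:66]
[67] read 'a'  n2⇒n0 ·f
[68] read 'a'  n0⇒n0
[69] read 'b'  n0⇒n1
[70] read 'a'  n1⇒n2  ** P0@[69:70]

Result: [[6,1],[8,0],[13,1],[23,0],[25,0],[28,0],[30,0],[38,1],[40,0],[42,0],[46,1],[47,0],[52,1],[56,1],[60,1],[62,0],[64,0],[66,0],[70,0]]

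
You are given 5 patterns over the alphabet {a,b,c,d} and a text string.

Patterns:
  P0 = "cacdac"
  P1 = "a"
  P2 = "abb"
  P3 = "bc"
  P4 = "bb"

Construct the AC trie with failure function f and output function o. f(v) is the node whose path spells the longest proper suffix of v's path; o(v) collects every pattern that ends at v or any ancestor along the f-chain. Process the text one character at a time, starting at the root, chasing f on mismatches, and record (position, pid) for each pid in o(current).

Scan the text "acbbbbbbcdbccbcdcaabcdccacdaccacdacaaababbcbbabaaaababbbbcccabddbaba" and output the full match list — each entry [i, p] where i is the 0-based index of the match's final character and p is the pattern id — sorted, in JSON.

Construct AC machine:
Trie nodes:
  0='ε' goto a→7 b→10 c→1
  1='c' goto a→2
  2='ca' goto c→3
  3='cac' goto d→4
  4='cacd' goto a→5
  5='cacda' goto c→6
  6='cacdac' goto ·  ←P0
  7='a' goto b→8  ←P1
  8='ab' goto b→9
  9='abb' goto ·  ←P2
  10='b' goto b→12 c→11
  11='bc' goto ·  ←P3
  12='bb' goto ·  ←P4

BFS fail/out derivation:
  n1('c'): parent n0 fail=0; on 'c' 0 → fail=0;  out ∅∪∅=∅
  n7('a'): parent n0 fail=0; on 'a' 0 → fail=0;  out {1}∪∅={1}
  n10('b'): parent n0 fail=0; on 'b' 0 → fail=0;  out ∅∪∅=∅
  n2('ca'): parent n1 fail=0; on 'a' 0 → fail=7;  out ∅∪{1}={1}
  n8('ab'): parent n7 fail=0; on 'b' 0 → fail=10;  out ∅∪∅=∅
  n11('bc'): parent n10 fail=0; on 'c' 0 → fail=1;  out {3}∪∅={3}
  n12('bb'): parent n10 fail=0; on 'b' 0 → fail=10;  out {4}∪∅={4}
  n3('cac'): parent n2 fail=7; on 'c' 7→0 → fail=1;  out ∅∪∅=∅
  n9('abb'): parent n8 fail=10; on 'b' 10 → fail=12;  out {2}∪{4}={2,4}
  n4('cacd'): parent n3 fail=1; on 'd' 1→0 → fail=0;  out ∅∪∅=∅
  n5('cacda'): parent n4 fail=0; on 'a' 0 → fail=7;  out ∅∪{1}={1}
  n6('cacdac'): parent n5 fail=7; on 'c' 7→0 → fail=1;  out {0}∪∅={0}

Run:
i=0 'a': node 0→7  ** P1@[0:0]
i=1 'c': node 7→1 ·f
i=2 'b': node 1→10 ·f
i=3 'b': node 10→12  ** P4@[2:3]
i=4 'b': node 12→12 ·f  ** P4@[3:4]
i=5 'b': node 12→12 ·f  ** P4@[4:5]
i=6 'b': node 12→12 ·f  ** P4@[5:6]
i=7 'b': node 12→12 ·f  ** P4@[6:7]
i=8 'c': node 12→11 ·f  ** P3@[7:8]
i=9 'd': node 11→0 ·f
i=10 'b': node 0→10
i=11 'c': node 10→11  ** P3@[10:11]
i=12 'c': node 11→1 ·f
i=13 'b': node 1→10 ·f
i=14 'c': node 10→11  ** P3@[13:14]
i=15 'd': node 11→0 ·f
i=16 'c': node 0→1
i=17 'a': node 1→2  ** P1@[17:17]
i=18 'a': node 2→7 ·f  ** P1@[18:18]
i=19 'b': node 7→8
i=20 'c': node 8→11 ·f  ** P3@[19:20]
i=21 'd': node 11→0 ·f
i=22 'c': node 0→1
i=23 'c': node 1→1 ·f
i=24 'a': node 1→2  ** P1@[24:24]
i=25 'c': node 2→3
i=26 'd': node 3→4
i=27 'a': node 4→5  ** P1@[27:27]
i=28 'c': node 5→6  ** P0@[23:28]
i=29 'c': node 6→1 ·f
i=30 'a': node 1→2  ** P1@[30:30]
i=31 'c': node 2→3
i=32 'd': node 3→4
i=33 'a': node 4→5  ** P1@[33:33]
i=34 'c': node 5→6  ** P0@[29:34]
i=35 'a': node 6→2 ·f  ** P1@[35:35]
i=36 'a': node 2→7 ·f  ** P1@[36:36]
i=37 'a': node 7→7 ·f  ** P1@[37:37]
i=38 'b': node 7→8
i=39 'a': node 8→7 ·f  ** P1@[39:39]
i=40 'b': node 7→8
i=41 'b': node 8→9  ** P2@[39:41],P4@[40:41]
i=42 'c': node 9→11 ·f  ** P3@[41:42]
i=43 'b': node 11→10 ·f
i=44 'b': node 10→12  ** P4@[43:44]
i=45 'a': node 12→7 ·f  ** P1@[45:45]
i=46 'b': node 7→8
i=47 'a': node 8→7 ·f  ** P1@[47:47]
i=48 'a': node 7→7 ·f  ** P1@[48:48]
i=49 'a': node 7→7 ·f  ** P1@[49:49]
i=50 'a': node 7→7 ·f  ** P1@[50:50]
i=51 'b': node 7→8
i=52 'a': node 8→7 ·f  ** P1@[52:52]
i=53 'b': node 7→8
i=54 'b': node 8→9  ** P2@[52:54],P4@[53:54]
i=55 'b': node 9→12 ·f  ** P4@[54:55]
i=56 'b': node 12→12 ·f  ** P4@[55:56]
i=57 'c': node 12→11 ·f  ** P3@[56:57]
i=58 'c': node 11→1 ·f
i=59 'c': node 1→1 ·f
i=60 'a': node 1→2  ** P1@[60:60]
i=61 'b': node 2→8 ·f
i=62 'd': node 8→0 ·f
i=63 'd': node 0→0
i=64 'b': node 0→10
i=65 'a': node 10→7 ·f  ** P1@[65:65]
i=66 'b': node 7→8
i=67 'a': node 8→7 ·f  ** P1@[67:67]

All matches (sorted): [[0,1],[3,4],[4,4],[5,4],[6,4],[7,4],[8,3],[11,3],[14,3],[17,1],[18,1],[20,3],[24,1],[27,1],[28,0],[30,1],[33,1],[34,0],[35,1],[36,1],[37,1],[39,1],[41,2],[41,4],[42,3],[44,4],[45,1],[47,1],[48,1],[49,1],[50,1],[52,1],[54,2],[54,4],[55,4],[56,4],[57,3],[60,1],[65,1],[67,1]]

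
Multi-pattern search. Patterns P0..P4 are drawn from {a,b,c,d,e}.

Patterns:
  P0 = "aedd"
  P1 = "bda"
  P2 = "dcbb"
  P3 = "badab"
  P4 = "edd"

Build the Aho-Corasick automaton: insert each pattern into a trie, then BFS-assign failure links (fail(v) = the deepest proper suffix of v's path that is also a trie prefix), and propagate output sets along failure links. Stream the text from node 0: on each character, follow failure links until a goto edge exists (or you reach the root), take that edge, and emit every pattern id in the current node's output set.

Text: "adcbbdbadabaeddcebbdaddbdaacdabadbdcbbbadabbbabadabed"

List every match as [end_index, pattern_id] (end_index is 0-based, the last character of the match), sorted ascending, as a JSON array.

Build:
Trie nodes:
  0='ε' goto a→1 b→5 d→8 e→16
  1='a' goto e→2
  2='ae' goto d→3
  3='aed' goto d→4
  4='aedd' goto ·  [P0 ends]
  5='b' goto a→12 d→6
  6='bd' goto a→7
  7='bda' goto ·  [P1 ends]
  8='d' goto c→9
  9='dc' goto b→10
  10='dcb' goto b→11
  11='dcbb' goto ·  [P2 ends]
  12='ba' goto d→13
  13='bad' goto a→14
  14='bada' goto b→15
  15='badab' goto ·  [P3 ends]
  16='e' goto d→17
  17='ed' goto d→18
  18='edd' goto ·  [P4 ends]

Failure links (BFS by depth):
  n1('a'): parent n0 fail=0; on 'a' 0 → fail=0;  out ∅∪∅=∅
  n5('b'): parent n0 fail=0; on 'b' 0 → fail=0;  out ∅∪∅=∅
  n8('d'): parent n0 fail=0; on 'd' 0 → fail=0;  out ∅∪∅=∅
  n16('e'): parent n0 fail=0; on 'e' 0 → fail=0;  out ∅∪∅=∅
  n2('ae'): parent n1 fail=0; on 'e' 0 → fail=16;  out ∅∪∅=∅
  n6('bd'): parent n5 fail=0; on 'd' 0 → fail=8;  out ∅∪∅=∅
  n9('dc'): parent n8 fail=0; on 'c' 0 → fail=0;  out ∅∪∅=∅
  n12('ba'): parent n5 fail=0; on 'a' 0 → fail=1;  out ∅∪∅=∅
  n17('ed'): parent n16 fail=0; on 'd' 0 → fail=8;  out ∅∪∅=∅
  n3('aed'): parent n2 fail=16; on 'd' 16 → fail=17;  out ∅∪∅=∅
  n7('bda'): parent n6 fail=8; on 'a' 8→0 → fail=1;  out {1}∪∅={1}
  n10('dcb'): parent n9 fail=0; on 'b' 0 → fail=5;  out ∅∪∅=∅
  n13('bad'): parent n12 fail=1; on 'd' 1→0 → fail=8;  out ∅∪∅=∅
  n18('edd'): parent n17 fail=8; on 'd' 8→0 → fail=8;  out {4}∪∅={4}
  n4('aedd'): parent n3 fail=17; on 'd' 17 → fail=18;  out {0}∪{4}={0,4}
  n11('dcbb'): parent n10 fail=5; on 'b' 5→0 → fail=5;  out {2}∪∅={2}
  n14('bada'): parent n13 fail=8; on 'a' 8→0 → fail=1;  out ∅∪∅=∅
  n15('badab'): parent n14 fail=1; on 'b' 1→0 → fail=5;  out {3}∪∅={3}

Scan:
[0] read 'a'  n0⇒n1
[1] read 'd'  n1⇒n8 (via fail)
[2] read 'c'  n8⇒n9
[3] read 'b'  n9⇒n10
[4] read 'b'  n10⇒n11  emit P2@[1:4]
[5] read 'd'  n11⇒n6 (via fail)
[6] read 'b'  n6⇒n5 (via fail)
[7] read 'a'  n5⇒n12
[8] read 'd'  n12⇒n13
[9] read 'a'  n13⇒n14
[10] read 'b'  n14⇒n15  emit P3@[6:10]
[11] read 'a'  n15⇒n12 (via fail)
[12] read 'e'  n12⇒n2 (via fail)
[13] read 'd'  n2⇒n3
[14] read 'd'  n3⇒n4  emit P0@[11:14],P4@[12:14]
[15] read 'c'  n4⇒n9 (via fail)
[16] read 'e'  n9⇒n16 (via fail)
[17] read 'b'  n16⇒n5 (via fail)
[18] read 'b'  n5⇒n5 (via fail)
[19] read 'd'  n5⇒n6
[20] read 'a'  n6⇒n7  emit P1@[18:20]
[21] read 'd'  n7⇒n8 (via fail)
[22] read 'd'  n8⇒n8 (via fail)
[23] read 'b'  n8⇒n5 (via fail)
[24] read 'd'  n5⇒n6
[25] read 'a'  n6⇒n7  emit P1@[23:25]
[26] read 'a'  n7⇒n1 (via fail)
[27] read 'c'  n1⇒n0 (via fail)
[28] read 'd'  n0⇒n8
[29] read 'a'  n8⇒n1 (via fail)
[30] read 'b'  n1⇒n5 (via fail)
[31] read 'a'  n5⇒n12
[32] read 'd'  n12⇒n13
[33] read 'b'  n13⇒n5 (via fail)
[34] read 'd'  n5⇒n6
[35] read 'c'  n6⇒n9 (via fail)
[36] read 'b'  n9⇒n10
[37] read 'b'  n10⇒n11  emit P2@[34:37]
[38] read 'b'  n11⇒n5 (via fail)
[39] read 'a'  n5⇒n12
[40] read 'd'  n12⇒n13
[41] read 'a'  n13⇒n14
[42] read 'b'  n14⇒n15  emit P3@[38:42]
[43] read 'b'  n15⇒n5 (via fail)
[44] read 'b'  n5⇒n5 (via fail)
[45] read 'a'  n5⇒n12
[46] read 'b'  n12⇒n5 (via fail)
[47] read 'a'  n5⇒n12
[48] read 'd'  n12⇒n13
[49] read 'a'  n13⇒n14
[50] read 'b'  n14⇒n15  emit P3@[46:50]
[51] read 'e'  n15⇒n16 (via fail)
[52] read 'd'  n16⇒n17

Result: [[4,2],[10,3],[14,0],[14,4],[20,1],[25,1],[37,2],[42,3],[50,3]]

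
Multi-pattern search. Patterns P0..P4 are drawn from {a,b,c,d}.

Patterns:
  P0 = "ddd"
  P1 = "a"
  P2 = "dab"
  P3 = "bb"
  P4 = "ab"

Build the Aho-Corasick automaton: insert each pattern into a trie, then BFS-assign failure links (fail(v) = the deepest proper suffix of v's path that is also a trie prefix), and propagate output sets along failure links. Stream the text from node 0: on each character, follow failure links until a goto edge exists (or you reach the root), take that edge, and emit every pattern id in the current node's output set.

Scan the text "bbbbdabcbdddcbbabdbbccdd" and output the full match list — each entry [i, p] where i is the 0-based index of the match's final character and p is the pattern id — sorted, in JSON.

Build:
Trie (insert patterns):
  n0 'ε': a→4 b→7 d→1
  n1 'd': a→5 d→2
  n2 'dd': d→3
  n3 'ddd': ·  [P0 ends]
  n4 'a': b→9  [P1 ends]
  n5 'da': b→6
  n6 'dab': ·  [P2 ends]
  n7 'b': b→8
  n8 'bb': ·  [P3 ends]
  n9 'ab': ·  [P4 ends]

Failure links (BFS by depth):
  fail(1) 'd': from fail(0)=0 chase 'd': 0 ⇒ 0;  out=∅∪out(0)=∅
  fail(4) 'a': from fail(0)=0 chase 'a': 0 ⇒ 0;  out={1}∪out(0)={1}
  fail(7) 'b': from fail(0)=0 chase 'b': 0 ⇒ 0;  out=∅∪out(0)=∅
  fail(2) 'dd': from fail(1)=0 chase 'd': 0 ⇒ 1;  out=∅∪out(1)=∅
  fail(5) 'da': from fail(1)=0 chase 'a': 0 ⇒ 4;  out=∅∪out(4)={1}
  fail(8) 'bb': from fail(7)=0 chase 'b': 0 ⇒ 7;  out={3}∪out(7)={3}
  fail(9) 'ab': from fail(4)=0 chase 'b': 0 ⇒ 7;  out={4}∪out(7)={4}
  fail(3) 'ddd': from fail(2)=1 chase 'd': 1 ⇒ 2;  out={0}∪out(2)={0}
  fail(6) 'dab': from fail(5)=4 chase 'b': 4 ⇒ 9;  out={2}∪out(9)={2,4}

Run:
i=0 'b': node 0→7
i=1 'b': node 7→8  ** P3@[0:1]
i=2 'b': node 8→8 (fail-walked)  ** P3@[1:2]
i=3 'b': node 8→8 (fail-walked)  ** P3@[2:3]
i=4 'd': node 8→1 (fail-walked)
i=5 'a': node 1→5  ** P1@[5:5]
i=6 'b': node 5→6  ** P2@[4:6],P4@[5:6]
i=7 'c': node 6→0 (fail-walked)
i=8 'b': node 0→7
i=9 'd': node 7→1 (fail-walked)
i=10 'd': node 1→2
i=11 'd': node 2→3  ** P0@[9:11]
i=12 'c': node 3→0 (fail-walked)
i=13 'b': node 0→7
i=14 'b': node 7→8  ** P3@[13:14]
i=15 'a': node 8→4 (fail-walked)  ** P1@[15:15]
i=16 'b': node 4→9  ** P4@[15:16]
i=17 'd': node 9→1 (fail-walked)
i=18 'b': node 1→7 (fail-walked)
i=19 'b': node 7→8  ** P3@[18:19]
i=20 'c': node 8→0 (fail-walked)
i=21 'c': node 0→0
i=22 'd': node 0→1
i=23 'd': node 1→2

Matches: [[1,3],[2,3],[3,3],[5,1],[6,2],[6,4],[11,0],[14,3],[15,1],[16,4],[19,3]]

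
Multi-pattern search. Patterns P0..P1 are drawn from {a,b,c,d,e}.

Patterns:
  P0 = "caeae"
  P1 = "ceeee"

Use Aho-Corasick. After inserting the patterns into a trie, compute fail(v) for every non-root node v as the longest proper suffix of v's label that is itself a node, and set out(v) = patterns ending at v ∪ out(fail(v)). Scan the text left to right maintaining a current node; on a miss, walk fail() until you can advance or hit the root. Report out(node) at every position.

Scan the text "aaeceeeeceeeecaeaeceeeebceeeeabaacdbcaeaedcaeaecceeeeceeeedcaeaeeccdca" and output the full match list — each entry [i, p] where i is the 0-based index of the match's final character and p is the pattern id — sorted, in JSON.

Build automaton:
Trie (insert patterns):
  n0 'ε': c→1
  n1 'c': a→2 e→6
  n2 'ca': e→3
  n3 'cae': a→4
  n4 'caea': e→5
  n5 'caeae': ·  [P0 ends]
  n6 'ce': e→7
  n7 'cee': e→8
  n8 'ceee': e→9
  n9 'ceeee': ·  [P1 ends]

Failure links (BFS by depth):
  n1('c'): parent n0 fail=0; on 'c' 0 → fail=0;  out ∅∪∅=∅
  n2('ca'): parent n1 fail=0; on 'a' 0 → fail=0;  out ∅∪∅=∅
  n6('ce'): parent n1 fail=0; on 'e' 0 → fail=0;  out ∅∪∅=∅
  n3('cae'): parent n2 fail=0; on 'e' 0 → fail=0;  out ∅∪∅=∅
  n7('cee'): parent n6 fail=0; on 'e' 0 → fail=0;  out ∅∪∅=∅
  n4('caea'): parent n3 fail=0; on 'a' 0 → fail=0;  out ∅∪∅=∅
  n8('ceee'): parent n7 fail=0; on 'e' 0 → fail=0;  out ∅∪∅=∅
  n5('caeae'): parent n4 fail=0; on 'e' 0 → fail=0;  out {0}∪∅={0}
  n9('ceeee'): parent n8 fail=0; on 'e' 0 → fail=0;  out {1}∪∅={1}

Text stream:
[0] read 'a'  n0⇒n0
[1] read 'a'  n0⇒n0
[2] read 'e'  n0⇒n0
[3] read 'c'  n0⇒n1
[4] read 'e'  n1⇒n6
[5] read 'e'  n6⇒n7
[6] read 'e'  n7⇒n8
[7] read 'e'  n8⇒n9  → match P1@[3:7]
[8] read 'c'  n9⇒n1 ·f
[9] read 'e'  n1⇒n6
[10] read 'e'  n6⇒n7
[11] read 'e'  n7⇒n8
[12] read 'e'  n8⇒n9  → match P1@[8:12]
[13] read 'c'  n9⇒n1 ·f
[14] read 'a'  n1⇒n2
[15] read 'e'  n2⇒n3
[16] read 'a'  n3⇒n4
[17] read 'e'  n4⇒n5  → match P0@[13:17]
[18] read 'c'  n5⇒n1 ·f
[19] read 'e'  n1⇒n6
[20] read 'e'  n6⇒n7
[21] read 'e'  n7⇒n8
[22] read 'e'  n8⇒n9  → match P1@[18:22]
[23] read 'b'  n9⇒n0 ·f
[24] read 'c'  n0⇒n1
[25] read 'e'  n1⇒n6
[26] read 'e'  n6⇒n7
[27] read 'e'  n7⇒n8
[28] read 'e'  n8⇒n9  → match P1@[24:28]
[29] read 'a'  n9⇒n0 ·f
[30] read 'b'  n0⇒n0
[31] read 'a'  n0⇒n0
[32] read 'a'  n0⇒n0
[33] read 'c'  n0⇒n1
[34] read 'd'  n1⇒n0 ·f
[35] read 'b'  n0⇒n0
[36] read 'c'  n0⇒n1
[37] read 'a'  n1⇒n2
[38] read 'e'  n2⇒n3
[39] read 'a'  n3⇒n4
[40] read 'e'  n4⇒n5  → match P0@[36:40]
[41] read 'd'  n5⇒n0 ·f
[42] read 'c'  n0⇒n1
[43] read 'a'  n1⇒n2
[44] read 'e'  n2⇒n3
[45] read 'a'  n3⇒n4
[46] read 'e'  n4⇒n5  → match P0@[42:46]
[47] read 'c'  n5⇒n1 ·f
[48] read 'c'  n1⇒n1 ·f
[49] read 'e'  n1⇒n6
[50] read 'e'  n6⇒n7
[51] read 'e'  n7⇒n8
[52] read 'e'  n8⇒n9  → match P1@[48:52]
[53] read 'c'  n9⇒n1 ·f
[54] read 'e'  n1⇒n6
[55] read 'e'  n6⇒n7
[56] read 'e'  n7⇒n8
[57] read 'e'  n8⇒n9  → match P1@[53:57]
[58] read 'd'  n9⇒n0 ·f
[59] read 'c'  n0⇒n1
[60] read 'a'  n1⇒n2
[61] read 'e'  n2⇒n3
[62] read 'a'  n3⇒n4
[63] read 'e'  n4⇒n5  → match P0@[59:63]
[64] read 'e'  n5⇒n0 ·f
[65] read 'c'  n0⇒n1
[66] read 'c'  n1⇒n1 ·f
[67] read 'd'  n1⇒n0 ·f
[68] read 'c'  n0⇒n1
[69] read 'a'  n1⇒n2

Result: [[7,1],[12,1],[17,0],[22,1],[28,1],[40,0],[46,0],[52,1],[57,1],[63,0]]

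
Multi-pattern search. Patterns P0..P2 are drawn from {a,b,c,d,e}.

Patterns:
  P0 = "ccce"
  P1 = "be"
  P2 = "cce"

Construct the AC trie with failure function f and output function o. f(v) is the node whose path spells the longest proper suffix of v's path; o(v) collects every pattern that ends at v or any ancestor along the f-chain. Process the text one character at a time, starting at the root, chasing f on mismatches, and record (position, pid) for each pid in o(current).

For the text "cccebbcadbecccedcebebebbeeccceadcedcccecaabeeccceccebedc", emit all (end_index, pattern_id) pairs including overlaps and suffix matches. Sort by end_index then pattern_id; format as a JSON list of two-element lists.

Construct AC machine:
Trie nodes:
  n0 'ε': b→5 c→1
  n1 'c': c→2
  n2 'cc': c→3 e→7
  n3 'ccc': e→4
  n4 'ccce': ·  [P0 ends]
  n5 'b': e→6
  n6 'be': ·  [P1 ends]
  n7 'cce': ·  [P2 ends]

BFS fail/out derivation:
  n1('c'): parent n0 fail=0; on 'c' 0 → fail=0;  out ∅∪∅=∅
  n5('b'): parent n0 fail=0; on 'b' 0 → fail=0;  out ∅∪∅=∅
  n2('cc'): parent n1 fail=0; on 'c' 0 → fail=1;  out ∅∪∅=∅
  n6('be'): parent n5 fail=0; on 'e' 0 → fail=0;  out {1}∪∅={1}
  n3('ccc'): parent n2 fail=1; on 'c' 1 → fail=2;  out ∅∪∅=∅
  n7('cce'): parent n2 fail=1; on 'e' 1→0 → fail=0;  out {2}∪∅={2}
  n4('ccce'): parent n3 fail=2; on 'e' 2 → fail=7;  out {0}∪{2}={0,2}

Text stream:
pos 0 'c': at 1
pos 1 'c': at 2
pos 2 'c': at 3
pos 3 'e': at 4  → match P0@[0:3],P2@[1:3]
pos 4 'b': at 5 (via fail)
pos 5 'b': at 5 (via fail)
pos 6 'c': at 1 (via fail)
pos 7 'a': at 0 (via fail)
pos 8 'd': at 0
pos 9 'b': at 5
pos 10 'e': at 6  → match P1@[9:10]
pos 11 'c': at 1 (via fail)
pos 12 'c': at 2
pos 13 'c': at 3
pos 14 'e': at 4  → match P0@[11:14],P2@[12:14]
pos 15 'd': at 0 (via fail)
pos 16 'c': at 1
pos 17 'e': at 0 (via fail)
pos 18 'b': at 5
pos 19 'e': at 6  → match P1@[18:19]
pos 20 'b': at 5 (via fail)
pos 21 'e': at 6  → match P1@[20:21]
pos 22 'b': at 5 (via fail)
pos 23 'b': at 5 (via fail)
pos 24 'e': at 6  → match P1@[23:24]
pos 25 'e': at 0 (via fail)
pos 26 'c': at 1
pos 27 'c': at 2
pos 28 'c': at 3
pos 29 'e': at 4  → match P0@[26:29],P2@[27:29]
pos 30 'a': at 0 (via fail)
pos 31 'd': at 0
pos 32 'c': at 1
pos 33 'e': at 0 (via fail)
pos 34 'd': at 0
pos 35 'c': at 1
pos 36 'c': at 2
pos 37 'c': at 3
pos 38 'e': at 4  → match P0@[35:38],P2@[36:38]
pos 39 'c': at 1 (via fail)
pos 40 'a': at 0 (via fail)
pos 41 'a': at 0
pos 42 'b': at 5
pos 43 'e': at 6  → match P1@[42:43]
pos 44 'e': at 0 (via fail)
pos 45 'c': at 1
pos 46 'c': at 2
pos 47 'c': at 3
pos 48 'e': at 4  → match P0@[45:48],P2@[46:48]
pos 49 'c': at 1 (via fail)
pos 50 'c': at 2
pos 51 'e': at 7  → match P2@[49:51]
pos 52 'b': at 5 (via fail)
pos 53 'e': at 6  → match P1@[52:53]
pos 54 'd': at 0 (via fail)
pos 55 'c': at 1

All matches (sorted): [[3,0],[3,2],[10,1],[14,0],[14,2],[19,1],[21,1],[24,1],[29,0],[29,2],[38,0],[38,2],[43,1],[48,0],[48,2],[51,2],[53,1]]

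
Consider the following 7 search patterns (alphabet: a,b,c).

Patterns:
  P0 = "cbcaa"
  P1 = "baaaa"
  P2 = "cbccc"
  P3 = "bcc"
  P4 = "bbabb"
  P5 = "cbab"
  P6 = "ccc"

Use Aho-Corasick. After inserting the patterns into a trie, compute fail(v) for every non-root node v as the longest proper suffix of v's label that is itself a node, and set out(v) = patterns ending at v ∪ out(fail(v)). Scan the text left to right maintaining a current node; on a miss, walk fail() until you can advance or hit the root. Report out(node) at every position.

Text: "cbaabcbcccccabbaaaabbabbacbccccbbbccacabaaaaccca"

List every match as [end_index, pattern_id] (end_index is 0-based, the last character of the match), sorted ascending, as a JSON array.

Build:
Trie (insert patterns):
  n0 'ε': b→6 c→1
  n1 'c': b→2 c→21
  n2 'cb': a→19 c→3
  n3 'cbc': a→4 c→11
  n4 'cbca': a→5
  n5 'cbcaa': ·  ←P0
  n6 'b': a→7 b→15 c→13
  n7 'ba': a→8
  n8 'baa': a→9
  n9 'baaa': a→10
  n10 'baaaa': ·  ←P1
  n11 'cbcc': c→12
  n12 'cbccc': ·  ←P2
  n13 'bc': c→14
  n14 'bcc': ·  ←P3
  n15 'bb': a→16
  n16 'bba': b→17
  n17 'bbab': b→18
  n18 'bbabb': ·  ←P4
  n19 'cba': b→20
  n20 'cbab': ·  ←P5
  n21 'cc': c→22
  n22 'ccc': ·  ←P6

Failure links (BFS by depth):
  n1('c'): parent n0 fail=0; on 'c' 0 → fail=0;  out ∅∪∅=∅
  n6('b'): parent n0 fail=0; on 'b' 0 → fail=0;  out ∅∪∅=∅
  n2('cb'): parent n1 fail=0; on 'b' 0 → fail=6;  out ∅∪∅=∅
  n7('ba'): parent n6 fail=0; on 'a' 0 → fail=0;  out ∅∪∅=∅
  n13('bc'): parent n6 fail=0; on 'c' 0 → fail=1;  out ∅∪∅=∅
  n15('bb'): parent n6 fail=0; on 'b' 0 → fail=6;  out ∅∪∅=∅
  n21('cc'): parent n1 fail=0; on 'c' 0 → fail=1;  out ∅∪∅=∅
  n3('cbc'): parent n2 fail=6; on 'c' 6 → fail=13;  out ∅∪∅=∅
  n8('baa'): parent n7 fail=0; on 'a' 0 → fail=0;  out ∅∪∅=∅
  n14('bcc'): parent n13 fail=1; on 'c' 1 → fail=21;  out {3}∪∅={3}
  n16('bba'): parent n15 fail=6; on 'a' 6 → fail=7;  out ∅∪∅=∅
  n19('cba'): parent n2 fail=6; on 'a' 6 → fail=7;  out ∅∪∅=∅
  n22('ccc'): parent n21 fail=1; on 'c' 1 → fail=21;  out {6}∪∅={6}
  n4('cbca'): parent n3 fail=13; on 'a' 13→1→0 → fail=0;  out ∅∪∅=∅
  n9('baaa'): parent n8 fail=0; on 'a' 0 → fail=0;  out ∅∪∅=∅
  n11('cbcc'): parent n3 fail=13; on 'c' 13 → fail=14;  out ∅∪{3}={3}
  n17('bbab'): parent n16 fail=7; on 'b' 7→0 → fail=6;  out ∅∪∅=∅
  n20('cbab'): parent n19 fail=7; on 'b' 7→0 → fail=6;  out {5}∪∅={5}
  n5('cbcaa'): parent n4 fail=0; on 'a' 0 → fail=0;  out {0}∪∅={0}
  n10('baaaa'): parent n9 fail=0; on 'a' 0 → fail=0;  out {1}∪∅={1}
  n12('cbccc'): parent n11 fail=14; on 'c' 14→21 → fail=22;  out {2}∪{6}={2,6}
  n18('bbabb'): parent n17 fail=6; on 'b' 6 → fail=15;  out {4}∪∅={4}

Text stream:
[0] read 'c'  n0⇒n1
[1] read 'b'  n1⇒n2
[2] read 'a'  n2⇒n19
[3] read 'a'  n19⇒n8 (via fail)
[4] read 'b'  n8⇒n6 (via fail)
[5] read 'c'  n6⇒n13
[6] read 'b'  n13⇒n2 (via fail)
[7] read 'c'  n2⇒n3
[8] read 'c'  n3⇒n11  ** P3@[6:8]
[9] read 'c'  n11⇒n12  ** P2@[5:9],P6@[7:9]
[10] read 'c'  n12⇒n22 (via fail)  ** P6@[8:10]
[11] read 'c'  n22⇒n22 (via fail)  ** P6@[9:11]
[12] read 'a'  n22⇒n0 (via fail)
[13] read 'b'  n0⇒n6
[14] read 'b'  n6⇒n15
[15] read 'a'  n15⇒n16
[16] read 'a'  n16⇒n8 (via fail)
[17] read 'a'  n8⇒n9
[18] read 'a'  n9⇒n10  ** P1@[14:18]
[19] read 'b'  n10⇒n6 (via fail)
[20] read 'b'  n6⇒n15
[21] read 'a'  n15⇒n16
[22] read 'b'  n16⇒n17
[23] read 'b'  n17⇒n18  ** P4@[19:23]
[24] read 'a'  n18⇒n16 (via fail)
[25] read 'c'  n16⇒n1 (via fail)
[26] read 'b'  n1⇒n2
[27] read 'c'  n2⇒n3
[28] read 'c'  n3⇒n11  ** P3@[26:28]
[29] read 'c'  n11⇒n12  ** P2@[25:29],P6@[27:29]
[30] read 'c'  n12⇒n22 (via fail)  ** P6@[28:30]
[31] read 'b'  n22⇒n2 (via fail)
[32] read 'b'  n2⇒n15 (via fail)
[33] read 'b'  n15⇒n15 (via fail)
[34] read 'c'  n15⇒n13 (via fail)
[35] read 'c'  n13⇒n14  ** P3@[33:35]
[36] read 'a'  n14⇒n0 (via fail)
[37] read 'c'  n0⇒n1
[38] read 'a'  n1⇒n0 (via fail)
[39] read 'b'  n0⇒n6
[40] read 'a'  n6⇒n7
[41] read 'a'  n7⇒n8
[42] read 'a'  n8⇒n9
[43] read 'a'  n9⇒n10  ** P1@[39:43]
[44] read 'c'  n10⇒n1 (via fail)
[45] read 'c'  n1⇒n21
[46] read 'c'  n21⇒n22  ** P6@[44:46]
[47] read 'a'  n22⇒n0 (via fail)

Result: [[8,3],[9,2],[9,6],[10,6],[11,6],[18,1],[23,4],[28,3],[29,2],[29,6],[30,6],[35,3],[43,1],[46,6]]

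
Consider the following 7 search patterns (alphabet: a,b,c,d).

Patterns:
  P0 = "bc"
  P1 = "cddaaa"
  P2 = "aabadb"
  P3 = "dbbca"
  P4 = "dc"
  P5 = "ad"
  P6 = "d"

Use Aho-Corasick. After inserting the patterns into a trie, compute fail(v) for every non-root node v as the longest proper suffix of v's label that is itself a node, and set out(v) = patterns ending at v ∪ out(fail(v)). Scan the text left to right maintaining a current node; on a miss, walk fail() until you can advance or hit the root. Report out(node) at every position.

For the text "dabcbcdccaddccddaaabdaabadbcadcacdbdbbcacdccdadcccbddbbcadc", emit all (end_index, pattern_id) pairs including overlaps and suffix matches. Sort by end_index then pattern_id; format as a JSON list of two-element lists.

Build:
Trie nodes:
  n0 'ε': a→9 b→1 c→3 d→15
  n1 'b': c→2
  n2 'bc': ·  [P0 ends]
  n3 'c': d→4
  n4 'cd': d→5
  n5 'cdd': a→6
  n6 'cdda': a→7
  n7 'cddaa': a→8
  n8 'cddaaa': ·  [P1 ends]
  n9 'a': a→10 d→21
  n10 'aa': b→11
  n11 'aab': a→12
  n12 'aaba': d→13
  n13 'aabad': b→14
  n14 'aabadb': ·  [P2 ends]
  n15 'd': b→16 c→20  [P6 ends]
  n16 'db': b→17
  n17 'dbb': c→18
  n18 'dbbc': a→19
  n19 'dbbca': ·  [P3 ends]
  n20 'dc': ·  [P4 ends]
  n21 'ad': ·  [P5 ends]

Failure links (BFS by depth):
  n1('b'): parent n0 fail=0; on 'b' 0 → fail=0;  out ∅∪∅=∅
  n3('c'): parent n0 fail=0; on 'c' 0 → fail=0;  out ∅∪∅=∅
  n9('a'): parent n0 fail=0; on 'a' 0 → fail=0;  out ∅∪∅=∅
  n15('d'): parent n0 fail=0; on 'd' 0 → fail=0;  out {6}∪∅={6}
  n2('bc'): parent n1 fail=0; on 'c' 0 → fail=3;  out {0}∪∅={0}
  n4('cd'): parent n3 fail=0; on 'd' 0 → fail=15;  out ∅∪{6}={6}
  n10('aa'): parent n9 fail=0; on 'a' 0 → fail=9;  out ∅∪∅=∅
  n16('db'): parent n15 fail=0; on 'b' 0 → fail=1;  out ∅∪∅=∅
  n20('dc'): parent n15 fail=0; on 'c' 0 → fail=3;  out {4}∪∅={4}
  n21('ad'): parent n9 fail=0; on 'd' 0 → fail=15;  out {5}∪{6}={5,6}
  n5('cdd'): parent n4 fail=15; on 'd' 15→0 → fail=15;  out ∅∪{6}={6}
  n11('aab'): parent n10 fail=9; on 'b' 9→0 → fail=1;  out ∅∪∅=∅
  n17('dbb'): parent n16 fail=1; on 'b' 1→0 → fail=1;  out ∅∪∅=∅
  n6('cdda'): parent n5 fail=15; on 'a' 15→0 → fail=9;  out ∅∪∅=∅
  n12('aaba'): parent n11 fail=1; on 'a' 1→0 → fail=9;  out ∅∪∅=∅
  n18('dbbc'): parent n17 fail=1; on 'c' 1 → fail=2;  out ∅∪{0}={0}
  n7('cddaa'): parent n6 fail=9; on 'a' 9 → fail=10;  out ∅∪∅=∅
  n13('aabad'): parent n12 fail=9; on 'd' 9 → fail=21;  out ∅∪{5,6}={5,6}
  n19('dbbca'): parent n18 fail=2; on 'a' 2→3→0 → fail=9;  out {3}∪∅={3}
  n8('cddaaa'): parent n7 fail=10; on 'a' 10→9 → fail=10;  out {1}∪∅={1}
  n14('aabadb'): parent n13 fail=21; on 'b' 21→15 → fail=16;  out {2}∪∅={2}

Scan:
[0] read 'd'  n0⇒n15  emit P6@[0:0]
[1] read 'a'  n15⇒n9 (fail-walked)
[2] read 'b'  n9⇒n1 (fail-walked)
[3] read 'c'  n1⇒n2  emit P0@[2:3]
[4] read 'b'  n2⇒n1 (fail-walked)
[5] read 'c'  n1⇒n2  emit P0@[4:5]
[6] read 'd'  n2⇒n4 (fail-walked)  emit P6@[6:6]
[7] read 'c'  n4⇒n20 (fail-walked)  emit P4@[6:7]
[8] read 'c'  n20⇒n3 (fail-walked)
[9] read 'a'  n3⇒n9 (fail-walked)
[10] read 'd'  n9⇒n21  emit P5@[9:10],P6@[10:10]
[11] read 'd'  n21⇒n15 (fail-walked)  emit P6@[11:11]
[12] read 'c'  n15⇒n20  emit P4@[11:12]
[13] read 'c'  n20⇒n3 (fail-walked)
[14] read 'd'  n3⇒n4  emit P6@[14:14]
[15] read 'd'  n4⇒n5  emit P6@[15:15]
[16] read 'a'  n5⇒n6
[17] read 'a'  n6⇒n7
[18] read 'a'  n7⇒n8  emit P1@[13:18]
[19] read 'b'  n8⇒n11 (fail-walked)
[20] read 'd'  n11⇒n15 (fail-walked)  emit P6@[20:20]
[21] read 'a'  n15⇒n9 (fail-walked)
[22] read 'a'  n9⇒n10
[23] read 'b'  n10⇒n11
[24] read 'a'  n11⇒n12
[25] read 'd'  n12⇒n13  emit P5@[24:25],P6@[25:25]
[26] read 'b'  n13⇒n14  emit P2@[21:26]
[27] read 'c'  n14⇒n2 (fail-walked)  emit P0@[26:27]
[28] read 'a'  n2⇒n9 (fail-walked)
[29] read 'd'  n9⇒n21  emit P5@[28:29],P6@[29:29]
[30] read 'c'  n21⇒n20 (fail-walked)  emit P4@[29:30]
[31] read 'a'  n20⇒n9 (fail-walked)
[32] read 'c'  n9⇒n3 (fail-walked)
[33] read 'd'  n3⇒n4  emit P6@[33:33]
[34] read 'b'  n4⇒n16 (fail-walked)
[35] read 'd'  n16⇒n15 (fail-walked)  emit P6@[35:35]
[36] read 'b'  n15⇒n16
[37] read 'b'  n16⇒n17
[38] read 'c'  n17⇒n18  emit P0@[37:38]
[39] read 'a'  n18⇒n19  emit P3@[35:39]
[40] read 'c'  n19⇒n3 (fail-walked)
[41] read 'd'  n3⇒n4  emit P6@[41:41]
[42] read 'c'  n4⇒n20 (fail-walked)  emit P4@[41:42]
[43] read 'c'  n20⇒n3 (fail-walked)
[44] read 'd'  n3⇒n4  emit P6@[44:44]
[45] read 'a'  n4⇒n9 (fail-walked)
[46] read 'd'  n9⇒n21  emit P5@[45:46],P6@[46:46]
[47] read 'c'  n21⇒n20 (fail-walked)  emit P4@[46:47]
[48] read 'c'  n20⇒n3 (fail-walked)
[49] read 'c'  n3⇒n3 (fail-walked)
[50] read 'b'  n3⇒n1 (fail-walked)
[51] read 'd'  n1⇒n15 (fail-walked)  emit P6@[51:51]
[52] read 'd'  n15⇒n15 (fail-walked)  emit P6@[52:52]
[53] read 'b'  n15⇒n16
[54] read 'b'  n16⇒n17
[55] read 'c'  n17⇒n18  emit P0@[54:55]
[56] read 'a'  n18⇒n19  emit P3@[52:56]
[57] read 'd'  n19⇒n21 (fail-walked)  emit P5@[56:57],P6@[57:57]
[58] read 'c'  n21⇒n20 (fail-walked)  emit P4@[57:58]

All matches (sorted): [[0,6],[3,0],[5,0],[6,6],[7,4],[10,5],[10,6],[11,6],[12,4],[14,6],[15,6],[18,1],[20,6],[25,5],[25,6],[26,2],[27,0],[29,5],[29,6],[30,4],[33,6],[35,6],[38,0],[39,3],[41,6],[42,4],[44,6],[46,5],[46,6],[47,4],[51,6],[52,6],[55,0],[56,3],[57,5],[57,6],[58,4]]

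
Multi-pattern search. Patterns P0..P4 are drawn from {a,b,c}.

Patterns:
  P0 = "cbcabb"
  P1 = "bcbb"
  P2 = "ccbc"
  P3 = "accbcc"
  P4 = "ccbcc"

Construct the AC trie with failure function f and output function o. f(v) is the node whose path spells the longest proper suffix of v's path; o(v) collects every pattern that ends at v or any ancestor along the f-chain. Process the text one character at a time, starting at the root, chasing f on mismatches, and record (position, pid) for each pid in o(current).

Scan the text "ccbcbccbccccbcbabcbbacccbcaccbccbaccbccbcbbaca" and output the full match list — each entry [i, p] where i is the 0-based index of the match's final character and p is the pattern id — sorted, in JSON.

Construct AC machine:
Trie (insert patterns):
  n0 'ε': a→14 b→7 c→1
  n1 'c': b→2 c→11
  n2 'cb': c→3
  n3 'cbc': a→4
  n4 'cbca': b→5
  n5 'cbcab': b→6
  n6 'cbcabb': ·  ←P0
  n7 'b': c→8
  n8 'bc': b→9
  n9 'bcb': b→10
  n10 'bcbb': ·  ←P1
  n11 'cc': b→12
  n12 'ccb': c→13
  n13 'ccbc': c→20  ←P2
  n14 'a': c→15
  n15 'ac': c→16
  n16 'acc': b→17
  n17 'accb': c→18
  n18 'accbc': c→19
  n19 'accbcc': ·  ←P3
  n20 'ccbcc': ·  ←P4

Failure links (BFS by depth):
  n1('c'): parent n0 fail=0; on 'c' 0 → fail=0;  out ∅∪∅=∅
  n7('b'): parent n0 fail=0; on 'b' 0 → fail=0;  out ∅∪∅=∅
  n14('a'): parent n0 fail=0; on 'a' 0 → fail=0;  out ∅∪∅=∅
  n2('cb'): parent n1 fail=0; on 'b' 0 → fail=7;  out ∅∪∅=∅
  n8('bc'): parent n7 fail=0; on 'c' 0 → fail=1;  out ∅∪∅=∅
  n11('cc'): parent n1 fail=0; on 'c' 0 → fail=1;  out ∅∪∅=∅
  n15('ac'): parent n14 fail=0; on 'c' 0 → fail=1;  out ∅∪∅=∅
  n3('cbc'): parent n2 fail=7; on 'c' 7 → fail=8;  out ∅∪∅=∅
  n9('bcb'): parent n8 fail=1; on 'b' 1 → fail=2;  out ∅∪∅=∅
  n12('ccb'): parent n11 fail=1; on 'b' 1 → fail=2;  out ∅∪∅=∅
  n16('acc'): parent n15 fail=1; on 'c' 1 → fail=11;  out ∅∪∅=∅
  n4('cbca'): parent n3 fail=8; on 'a' 8→1→0 → fail=14;  out ∅∪∅=∅
  n10('bcbb'): parent n9 fail=2; on 'b' 2→7→0 → fail=7;  out {1}∪∅={1}
  n13('ccbc'): parent n12 fail=2; on 'c' 2 → fail=3;  out {2}∪∅={2}
  n17('accb'): parent n16 fail=11; on 'b' 11 → fail=12;  out ∅∪∅=∅
  n5('cbcab'): parent n4 fail=14; on 'b' 14→0 → fail=7;  out ∅∪∅=∅
  n18('accbc'): parent n17 fail=12; on 'c' 12 → fail=13;  out ∅∪{2}={2}
  n20('ccbcc'): parent n13 fail=3; on 'c' 3→8→1 → fail=11;  out {4}∪∅={4}
  n6('cbcabb'): parent n5 fail=7; on 'b' 7→0 → fail=7;  out {0}∪∅={0}
  n19('accbcc'): parent n18 fail=13; on 'c' 13 → fail=20;  out {3}∪{4}={3,4}

Text stream:
i=0 'c': node 0→1
i=1 'c': node 1→11
i=2 'b': node 11→12
i=3 'c': node 12→13  → match P2@[0:3]
i=4 'b': node 13→9 ·f
i=5 'c': node 9→3 ·f
i=6 'c': node 3→11 ·f
i=7 'b': node 11→12
i=8 'c': node 12→13  → match P2@[5:8]
i=9 'c': node 13→20  → match P4@[5:9]
i=10 'c': node 20→11 ·f
i=11 'c': node 11→11 ·f
i=12 'b': node 11→12
i=13 'c': node 12→13  → match P2@[10:13]
i=14 'b': node 13→9 ·f
i=15 'a': node 9→14 ·f
i=16 'b': node 14→7 ·f
i=17 'c': node 7→8
i=18 'b': node 8→9
i=19 'b': node 9→10  → match P1@[16:19]
i=20 'a': node 10→14 ·f
i=21 'c': node 14→15
i=22 'c': node 15→16
i=23 'c': node 16→11 ·f
i=24 'b': node 11→12
i=25 'c': node 12→13  → match P2@[22:25]
i=26 'a': node 13→4 ·f
i=27 'c': node 4→15 ·f
i=28 'c': node 15→16
i=29 'b': node 16→17
i=30 'c': node 17→18  → match P2@[27:30]
i=31 'c': node 18→19  → match P3@[26:31],P4@[27:31]
i=32 'b': node 19→12 ·f
i=33 'a': node 12→14 ·f
i=34 'c': node 14→15
i=35 'c': node 15→16
i=36 'b': node 16→17
i=37 'c': node 17→18  → match P2@[34:37]
i=38 'c': node 18→19  → match P3@[33:38],P4@[34:38]
i=39 'b': node 19→12 ·f
i=40 'c': node 12→13  → match P2@[37:40]
i=41 'b': node 13→9 ·f
i=42 'b': node 9→10  → match P1@[39:42]
i=43 'a': node 10→14 ·f
i=44 'c': node 14→15
i=45 'a': node 15→14 ·f

Matches: [[3,2],[8,2],[9,4],[13,2],[19,1],[25,2],[30,2],[31,3],[31,4],[37,2],[38,3],[38,4],[40,2],[42,1]]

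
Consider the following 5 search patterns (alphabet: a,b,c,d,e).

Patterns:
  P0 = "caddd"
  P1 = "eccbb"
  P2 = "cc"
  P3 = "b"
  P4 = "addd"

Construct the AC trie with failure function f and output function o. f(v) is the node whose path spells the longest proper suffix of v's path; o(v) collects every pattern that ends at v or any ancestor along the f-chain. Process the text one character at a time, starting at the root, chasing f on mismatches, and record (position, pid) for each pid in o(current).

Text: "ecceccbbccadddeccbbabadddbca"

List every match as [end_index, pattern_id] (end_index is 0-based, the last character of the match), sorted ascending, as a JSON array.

Construct AC machine:
Trie nodes:
  0='ε' goto a→13 b→12 c→1 e→6
  1='c' goto a→2 c→11
  2='ca' goto d→3
  3='cad' goto d→4
  4='cadd' goto d→5
  5='caddd' goto ·  [P0 ends]
  6='e' goto c→7
  7='ec' goto c→8
  8='ecc' goto b→9
  9='eccb' goto b→10
  10='eccbb' goto ·  [P1 ends]
  11='cc' goto ·  [P2 ends]
  12='b' goto ·  [P3 ends]
  13='a' goto d→14
  14='ad' goto d→15
  15='add' goto d→16
  16='addd' goto ·  [P4 ends]

Failure links (BFS by depth):
  n1('c'): parent n0 fail=0; on 'c' 0 → fail=0;  out ∅∪∅=∅
  n6('e'): parent n0 fail=0; on 'e' 0 → fail=0;  out ∅∪∅=∅
  n12('b'): parent n0 fail=0; on 'b' 0 → fail=0;  out {3}∪∅={3}
  n13('a'): parent n0 fail=0; on 'a' 0 → fail=0;  out ∅∪∅=∅
  n2('ca'): parent n1 fail=0; on 'a' 0 → fail=13;  out ∅∪∅=∅
  n7('ec'): parent n6 fail=0; on 'c' 0 → fail=1;  out ∅∪∅=∅
  n11('cc'): parent n1 fail=0; on 'c' 0 → fail=1;  out {2}∪∅={2}
  n14('ad'): parent n13 fail=0; on 'd' 0 → fail=0;  out ∅∪∅=∅
  n3('cad'): parent n2 fail=13; on 'd' 13 → fail=14;  out ∅∪∅=∅
  n8('ecc'): parent n7 fail=1; on 'c' 1 → fail=11;  out ∅∪{2}={2}
  n15('add'): parent n14 fail=0; on 'd' 0 → fail=0;  out ∅∪∅=∅
  n4('cadd'): parent n3 fail=14; on 'd' 14 → fail=15;  out ∅∪∅=∅
  n9('eccb'): parent n8 fail=11; on 'b' 11→1→0 → fail=12;  out ∅∪{3}={3}
  n16('addd'): parent n15 fail=0; on 'd' 0 → fail=0;  out {4}∪∅={4}
  n5('caddd'): parent n4 fail=15; on 'd' 15 → fail=16;  out {0}∪{4}={0,4}
  n10('eccbb'): parent n9 fail=12; on 'b' 12→0 → fail=12;  out {1}∪{3}={1,3}

Run:
pos 0 'e': at 6
pos 1 'c': at 7
pos 2 'c': at 8  → match P2@[1:2]
pos 3 'e': at 6 ·f
pos 4 'c': at 7
pos 5 'c': at 8  → match P2@[4:5]
pos 6 'b': at 9  → match P3@[6:6]
pos 7 'b': at 10  → match P1@[3:7],P3@[7:7]
pos 8 'c': at 1 ·f
pos 9 'c': at 11  → match P2@[8:9]
pos 10 'a': at 2 ·f
pos 11 'd': at 3
pos 12 'd': at 4
pos 13 'd': at 5  → match P0@[9:13],P4@[10:13]
pos 14 'e': at 6 ·f
pos 15 'c': at 7
pos 16 'c': at 8  → match P2@[15:16]
pos 17 'b': at 9  → match P3@[17:17]
pos 18 'b': at 10  → match P1@[14:18],P3@[18:18]
pos 19 'a': at 13 ·f
pos 20 'b': at 12 ·f  → match P3@[20:20]
pos 21 'a': at 13 ·f
pos 22 'd': at 14
pos 23 'd': at 15
pos 24 'd': at 16  → match P4@[21:24]
pos 25 'b': at 12 ·f  → match P3@[25:25]
pos 26 'c': at 1 ·f
pos 27 'a': at 2

All matches (sorted): [[2,2],[5,2],[6,3],[7,1],[7,3],[9,2],[13,0],[13,4],[16,2],[17,3],[18,1],[18,3],[20,3],[24,4],[25,3]]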